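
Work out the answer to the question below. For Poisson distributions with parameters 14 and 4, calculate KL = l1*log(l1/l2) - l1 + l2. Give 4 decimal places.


KL divergence for Poisson:
KL = l1*log(l1/l2) - l1 + l2.
l1 = 14, l2 = 4.
log(14/4) = 1.252763.
l1*log(l1/l2) = 14 * 1.252763 = 17.538682.
KL = 17.538682 - 14 + 4 = 7.5387

7.5387


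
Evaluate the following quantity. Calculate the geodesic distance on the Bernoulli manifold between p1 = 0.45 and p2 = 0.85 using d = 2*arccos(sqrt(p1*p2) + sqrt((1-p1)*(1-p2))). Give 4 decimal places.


Geodesic distance on Bernoulli manifold:
d(p1,p2) = 2*arccos(sqrt(p1*p2) + sqrt((1-p1)*(1-p2))).
sqrt(p1*p2) = sqrt(0.45*0.85) = 0.618466.
sqrt((1-p1)*(1-p2)) = sqrt(0.55*0.15) = 0.287228.
arg = 0.618466 + 0.287228 = 0.905694.
d = 2*arccos(0.905694) = 0.8756

0.8756


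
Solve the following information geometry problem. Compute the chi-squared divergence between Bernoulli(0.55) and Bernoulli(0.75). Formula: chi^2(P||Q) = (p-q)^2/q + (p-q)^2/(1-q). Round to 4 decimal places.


Chi-squared divergence between Bernoulli distributions:
chi^2 = (p-q)^2/q + (p-q)^2/(1-q).
p = 0.55, q = 0.75, p-q = -0.2.
(p-q)^2 = 0.04.
term1 = 0.04/0.75 = 0.053333.
term2 = 0.04/0.25 = 0.16.
chi^2 = 0.053333 + 0.16 = 0.2133

0.2133


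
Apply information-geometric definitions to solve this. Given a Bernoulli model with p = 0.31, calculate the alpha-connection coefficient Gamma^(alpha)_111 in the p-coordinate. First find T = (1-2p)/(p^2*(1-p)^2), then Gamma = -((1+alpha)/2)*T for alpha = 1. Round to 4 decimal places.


Skewness (Amari-Chentsov) tensor: T = (1-2p)/(p^2*(1-p)^2).
p = 0.31, 1-2p = 0.38, p^2 = 0.0961, (1-p)^2 = 0.4761.
T = 0.38/(0.0961 * 0.4761) = 8.305428.
In the p-coordinate, Gamma^(alpha) = Gamma^(0) - (alpha/2)*T with Gamma^(0) = (1/2)*g'(p) = -T/2,
so Gamma^(alpha) = -((1+alpha)/2)*T.
alpha = 1, -(1+alpha)/2 = -1.0.
Gamma = -1.0 * 8.305428 = -8.3054

-8.3054


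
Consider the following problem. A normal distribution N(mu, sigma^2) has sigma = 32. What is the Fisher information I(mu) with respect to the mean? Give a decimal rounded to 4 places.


The Fisher information for the mean of a normal distribution is I(mu) = 1/sigma^2.
sigma = 32, so sigma^2 = 1024.
I(mu) = 1/1024 = 0.0010

0.0010


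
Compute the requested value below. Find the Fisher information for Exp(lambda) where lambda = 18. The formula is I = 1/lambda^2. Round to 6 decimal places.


Fisher information for exponential: I(lambda) = 1/lambda^2.
lambda = 18, lambda^2 = 324.
I = 1/324 = 0.003086

0.003086


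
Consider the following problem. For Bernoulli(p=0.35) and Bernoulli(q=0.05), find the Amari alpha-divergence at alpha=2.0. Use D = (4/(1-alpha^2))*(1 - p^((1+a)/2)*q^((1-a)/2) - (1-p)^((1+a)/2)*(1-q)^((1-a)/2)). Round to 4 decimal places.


Amari alpha-divergence:
D = (4/(1-alpha^2))*(1 - p^((1+a)/2)*q^((1-a)/2) - (1-p)^((1+a)/2)*(1-q)^((1-a)/2)).
alpha = 2.0, p = 0.35, q = 0.05.
e1 = (1+alpha)/2 = 1.5, e2 = (1-alpha)/2 = -0.5.
t1 = p^e1 * q^e2 = 0.35^1.5 * 0.05^-0.5 = 0.926013.
t2 = (1-p)^e1 * (1-q)^e2 = 0.65^1.5 * 0.95^-0.5 = 0.537661.
4/(1-alpha^2) = -1.333333.
D = -1.333333*(1 - 0.926013 - 0.537661) = 0.6182

0.6182


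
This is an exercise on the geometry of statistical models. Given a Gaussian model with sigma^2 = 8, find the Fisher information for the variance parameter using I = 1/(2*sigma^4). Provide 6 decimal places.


Fisher information for variance: I(sigma^2) = 1/(2*sigma^4).
sigma^2 = 8, so sigma^4 = 64.
I = 1/(2*64) = 1/128 = 0.007813

0.007813


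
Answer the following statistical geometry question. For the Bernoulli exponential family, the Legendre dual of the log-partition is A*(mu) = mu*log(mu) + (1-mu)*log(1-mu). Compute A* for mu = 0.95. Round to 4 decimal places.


Legendre transform for Bernoulli:
A*(mu) = mu*log(mu) + (1-mu)*log(1-mu).
mu = 0.95, 1-mu = 0.05.
mu*log(mu) = 0.95*log(0.95) = -0.048729.
(1-mu)*log(1-mu) = 0.05*log(0.05) = -0.149787.
A* = -0.048729 + -0.149787 = -0.1985

-0.1985


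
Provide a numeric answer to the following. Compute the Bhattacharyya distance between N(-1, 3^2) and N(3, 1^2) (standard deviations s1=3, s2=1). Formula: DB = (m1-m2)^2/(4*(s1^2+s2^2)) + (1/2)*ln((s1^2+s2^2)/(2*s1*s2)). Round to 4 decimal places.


Bhattacharyya distance between two Gaussians:
DB = (m1-m2)^2/(4*(s1^2+s2^2)) + (1/2)*ln((s1^2+s2^2)/(2*s1*s2)).
(m1-m2)^2 = (-4)^2 = 16.
s1^2+s2^2 = 9 + 1 = 10.
term1 = 16/40 = 0.4.
term2 = 0.5*ln(10/6.0) = 0.255413.
DB = 0.4 + 0.255413 = 0.6554

0.6554


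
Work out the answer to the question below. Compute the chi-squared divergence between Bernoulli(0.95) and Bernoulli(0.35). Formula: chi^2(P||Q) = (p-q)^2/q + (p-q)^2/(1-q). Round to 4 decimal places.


Chi-squared divergence between Bernoulli distributions:
chi^2 = (p-q)^2/q + (p-q)^2/(1-q).
p = 0.95, q = 0.35, p-q = 0.6.
(p-q)^2 = 0.36.
term1 = 0.36/0.35 = 1.028571.
term2 = 0.36/0.65 = 0.553846.
chi^2 = 1.028571 + 0.553846 = 1.5824

1.5824


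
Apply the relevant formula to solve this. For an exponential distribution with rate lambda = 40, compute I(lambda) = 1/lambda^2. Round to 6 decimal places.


Fisher information for exponential: I(lambda) = 1/lambda^2.
lambda = 40, lambda^2 = 1600.
I = 1/1600 = 0.000625

0.000625


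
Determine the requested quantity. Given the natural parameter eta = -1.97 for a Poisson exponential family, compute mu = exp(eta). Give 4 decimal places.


Expectation parameter for Poisson exponential family:
mu = exp(eta).
eta = -1.97.
mu = exp(-1.97) = 0.1395

0.1395


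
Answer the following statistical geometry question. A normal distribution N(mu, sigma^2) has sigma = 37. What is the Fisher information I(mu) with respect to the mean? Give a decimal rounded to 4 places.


The Fisher information for the mean of a normal distribution is I(mu) = 1/sigma^2.
sigma = 37, so sigma^2 = 1369.
I(mu) = 1/1369 = 0.0007

0.0007


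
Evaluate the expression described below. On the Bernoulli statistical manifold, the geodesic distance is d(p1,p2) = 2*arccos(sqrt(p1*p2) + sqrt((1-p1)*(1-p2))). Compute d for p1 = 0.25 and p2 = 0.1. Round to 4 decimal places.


Geodesic distance on Bernoulli manifold:
d(p1,p2) = 2*arccos(sqrt(p1*p2) + sqrt((1-p1)*(1-p2))).
sqrt(p1*p2) = sqrt(0.25*0.1) = 0.158114.
sqrt((1-p1)*(1-p2)) = sqrt(0.75*0.9) = 0.821584.
arg = 0.158114 + 0.821584 = 0.979698.
d = 2*arccos(0.979698) = 0.4037

0.4037


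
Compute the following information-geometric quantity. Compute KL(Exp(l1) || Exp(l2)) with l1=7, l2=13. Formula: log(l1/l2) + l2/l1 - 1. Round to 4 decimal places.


KL divergence for exponential family:
KL = log(l1/l2) + l2/l1 - 1.
log(7/13) = -0.619039.
13/7 = 1.857143.
KL = -0.619039 + 1.857143 - 1 = 0.2381

0.2381


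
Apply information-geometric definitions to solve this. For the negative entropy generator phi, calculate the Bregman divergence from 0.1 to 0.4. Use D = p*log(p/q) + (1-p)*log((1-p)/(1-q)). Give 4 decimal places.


Bregman divergence with negative entropy generator:
D = p*log(p/q) + (1-p)*log((1-p)/(1-q)).
p = 0.1, q = 0.4.
p*log(p/q) = 0.1*log(0.1/0.4) = -0.138629.
(1-p)*log((1-p)/(1-q)) = 0.9*log(0.9/0.6) = 0.364919.
D = -0.138629 + 0.364919 = 0.2263

0.2263


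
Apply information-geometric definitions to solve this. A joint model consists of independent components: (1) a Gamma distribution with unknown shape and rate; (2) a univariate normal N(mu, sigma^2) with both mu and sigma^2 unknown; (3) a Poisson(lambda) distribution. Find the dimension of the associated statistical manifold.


The dimension of a statistical manifold equals the number of free
(independent) real parameters of the model. For a product of independent
blocks the parameter counts add.
- Gamma (shape, rate): 2.
- normal (mu, sigma^2): 2.
- Poisson (lambda): 1.
Total = 2 + 2 + 1 = 5.
Dimension = 5

5


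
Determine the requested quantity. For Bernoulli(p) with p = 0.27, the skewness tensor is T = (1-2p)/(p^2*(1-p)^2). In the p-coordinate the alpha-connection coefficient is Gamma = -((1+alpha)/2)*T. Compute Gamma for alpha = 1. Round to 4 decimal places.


Skewness (Amari-Chentsov) tensor: T = (1-2p)/(p^2*(1-p)^2).
p = 0.27, 1-2p = 0.46, p^2 = 0.0729, (1-p)^2 = 0.5329.
T = 0.46/(0.0729 * 0.5329) = 11.840896.
In the p-coordinate, Gamma^(alpha) = Gamma^(0) - (alpha/2)*T with Gamma^(0) = (1/2)*g'(p) = -T/2,
so Gamma^(alpha) = -((1+alpha)/2)*T.
alpha = 1, -(1+alpha)/2 = -1.0.
Gamma = -1.0 * 11.840896 = -11.8409

-11.8409


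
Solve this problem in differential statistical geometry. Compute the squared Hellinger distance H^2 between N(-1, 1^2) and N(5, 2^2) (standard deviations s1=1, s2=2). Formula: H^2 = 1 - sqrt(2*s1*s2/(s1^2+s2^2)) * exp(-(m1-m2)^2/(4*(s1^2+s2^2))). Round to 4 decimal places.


Squared Hellinger distance for Gaussians:
H^2 = 1 - sqrt(2*s1*s2/(s1^2+s2^2)) * exp(-(m1-m2)^2/(4*(s1^2+s2^2))).
s1^2 = 1, s2^2 = 4, s1^2+s2^2 = 5.
sqrt(2*1*2/(5)) = 0.894427.
(m1-m2)^2 = (-6)^2 = 36.
exp(-36/(4*5)) = exp(-1.8) = 0.165299.
H^2 = 1 - 0.894427*0.165299 = 0.8522

0.8522


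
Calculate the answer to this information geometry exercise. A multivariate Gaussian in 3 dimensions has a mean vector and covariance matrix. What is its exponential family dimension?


Exponential family dimension calculation:
For 3-dim MVN: mean has 3 params, covariance has 3*4/2 = 6 unique entries.
Total dim = 3 + 6 = 9.

9


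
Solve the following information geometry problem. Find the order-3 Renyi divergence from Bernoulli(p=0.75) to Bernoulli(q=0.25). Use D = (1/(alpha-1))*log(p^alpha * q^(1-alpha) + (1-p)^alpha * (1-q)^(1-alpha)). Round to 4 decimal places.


Renyi divergence of order alpha between Bernoulli distributions:
D = (1/(alpha-1))*log(p^alpha * q^(1-alpha) + (1-p)^alpha * (1-q)^(1-alpha)).
alpha = 3, p = 0.75, q = 0.25.
p^alpha * q^(1-alpha) = 0.75^3 * 0.25^-2 = 6.75.
(1-p)^alpha * (1-q)^(1-alpha) = 0.25^3 * 0.75^-2 = 0.027778.
sum = 6.75 + 0.027778 = 6.777778.
D = (1/2)*log(6.777778) = 0.9568

0.9568


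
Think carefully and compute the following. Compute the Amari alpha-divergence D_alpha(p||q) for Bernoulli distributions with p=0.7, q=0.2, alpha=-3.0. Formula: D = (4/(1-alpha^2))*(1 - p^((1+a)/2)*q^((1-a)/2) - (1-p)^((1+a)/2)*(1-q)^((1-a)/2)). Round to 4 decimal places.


Amari alpha-divergence:
D = (4/(1-alpha^2))*(1 - p^((1+a)/2)*q^((1-a)/2) - (1-p)^((1+a)/2)*(1-q)^((1-a)/2)).
alpha = -3.0, p = 0.7, q = 0.2.
e1 = (1+alpha)/2 = -1.0, e2 = (1-alpha)/2 = 2.0.
t1 = p^e1 * q^e2 = 0.7^-1.0 * 0.2^2.0 = 0.057143.
t2 = (1-p)^e1 * (1-q)^e2 = 0.3^-1.0 * 0.8^2.0 = 2.133333.
4/(1-alpha^2) = -0.5.
D = -0.5*(1 - 0.057143 - 2.133333) = 0.5952

0.5952


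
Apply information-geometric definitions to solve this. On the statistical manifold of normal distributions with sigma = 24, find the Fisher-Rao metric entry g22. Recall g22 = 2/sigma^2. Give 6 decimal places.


For the 2-parameter normal family, the Fisher metric has:
  g11 = 1/sigma^2, g22 = 2/sigma^2.
sigma = 24, sigma^2 = 576.
g22 = 0.003472

0.003472


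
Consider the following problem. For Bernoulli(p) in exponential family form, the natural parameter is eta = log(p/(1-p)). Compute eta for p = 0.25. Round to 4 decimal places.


Natural parameter for Bernoulli: eta = log(p/(1-p)).
p = 0.25, 1-p = 0.75.
p/(1-p) = 0.333333.
eta = log(0.333333) = -1.0986

-1.0986


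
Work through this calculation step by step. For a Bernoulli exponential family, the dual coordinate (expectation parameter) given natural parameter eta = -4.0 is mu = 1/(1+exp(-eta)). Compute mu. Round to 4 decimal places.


Dual coordinate (expectation parameter) for Bernoulli:
mu = 1/(1+exp(-eta)).
eta = -4.0.
exp(-eta) = exp(4.0) = 54.59815.
mu = 1/(1+54.59815) = 0.0180

0.0180


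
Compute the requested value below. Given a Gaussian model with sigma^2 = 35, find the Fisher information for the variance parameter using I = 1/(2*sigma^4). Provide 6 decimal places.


Fisher information for variance: I(sigma^2) = 1/(2*sigma^4).
sigma^2 = 35, so sigma^4 = 1225.
I = 1/(2*1225) = 1/2450 = 0.000408

0.000408


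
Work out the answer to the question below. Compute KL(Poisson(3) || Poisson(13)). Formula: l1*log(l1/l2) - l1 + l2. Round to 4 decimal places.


KL divergence for Poisson:
KL = l1*log(l1/l2) - l1 + l2.
l1 = 3, l2 = 13.
log(3/13) = -1.466337.
l1*log(l1/l2) = 3 * -1.466337 = -4.399011.
KL = -4.399011 - 3 + 13 = 5.6010

5.6010


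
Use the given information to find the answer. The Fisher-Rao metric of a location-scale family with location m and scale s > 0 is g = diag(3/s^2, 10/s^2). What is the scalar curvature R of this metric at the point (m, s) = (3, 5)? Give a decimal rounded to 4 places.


The metric has the form g = (A dm^2 + B ds^2)/s^2 with A = 3, B = 10.
Substitute u = sqrt(A/B)*m: g = B*(du^2 + ds^2)/s^2, i.e. B times the
Poincare upper half-plane metric, which has constant Gaussian curvature -1.
Scaling a 2D metric by a constant c divides the Gaussian curvature by c,
so K = -1/B = -1/(10) = -0.1000 everywhere (the point (m, s) = (3, 5) is irrelevant:
the curvature is constant).
Scalar curvature in dimension 2: R = 2K = -2/(10) = -0.2000.

-0.2000


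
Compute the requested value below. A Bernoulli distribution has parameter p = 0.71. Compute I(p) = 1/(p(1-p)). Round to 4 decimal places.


For Bernoulli(p), Fisher information is I(p) = 1/(p*(1-p)).
p = 0.71, 1-p = 0.29.
p*(1-p) = 0.2059.
I(p) = 1/0.2059 = 4.8567

4.8567


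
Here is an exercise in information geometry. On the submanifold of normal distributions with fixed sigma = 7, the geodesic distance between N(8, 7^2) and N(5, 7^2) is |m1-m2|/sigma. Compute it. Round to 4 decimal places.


On the fixed-variance normal subfamily, geodesic distance = |m1-m2|/sigma.
|8 - 5| = 3.
sigma = 7.
d = 3/7 = 0.4286

0.4286


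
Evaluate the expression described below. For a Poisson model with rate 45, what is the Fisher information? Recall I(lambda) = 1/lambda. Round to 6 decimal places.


Fisher information for Poisson: I(lambda) = 1/lambda.
lambda = 45.
I(lambda) = 1/45 = 0.022222

0.022222


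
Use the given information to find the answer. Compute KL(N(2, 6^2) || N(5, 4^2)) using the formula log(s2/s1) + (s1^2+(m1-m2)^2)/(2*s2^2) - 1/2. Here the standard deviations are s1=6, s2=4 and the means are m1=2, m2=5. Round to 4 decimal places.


KL divergence between normal distributions:
KL = log(s2/s1) + (s1^2 + (m1-m2)^2)/(2*s2^2) - 1/2.
log(4/6) = -0.405465.
(6^2 + (2-5)^2)/(2*4^2) = (36 + 9)/32 = 1.40625.
KL = -0.405465 + 1.40625 - 0.5 = 0.5008

0.5008


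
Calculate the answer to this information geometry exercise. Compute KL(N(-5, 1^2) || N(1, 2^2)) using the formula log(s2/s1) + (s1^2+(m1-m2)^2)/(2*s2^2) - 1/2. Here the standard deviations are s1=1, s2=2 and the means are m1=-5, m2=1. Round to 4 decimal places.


KL divergence between normal distributions:
KL = log(s2/s1) + (s1^2 + (m1-m2)^2)/(2*s2^2) - 1/2.
log(2/1) = 0.693147.
(1^2 + (-5-1)^2)/(2*2^2) = (1 + 36)/8 = 4.625.
KL = 0.693147 + 4.625 - 0.5 = 4.8181

4.8181


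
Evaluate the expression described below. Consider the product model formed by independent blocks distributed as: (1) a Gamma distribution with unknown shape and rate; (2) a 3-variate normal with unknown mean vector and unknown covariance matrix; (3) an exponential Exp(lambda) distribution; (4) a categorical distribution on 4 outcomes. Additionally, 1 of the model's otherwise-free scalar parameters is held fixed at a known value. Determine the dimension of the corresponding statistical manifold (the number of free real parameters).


The dimension of a statistical manifold equals the number of free
(independent) real parameters of the model. For a product of independent
blocks the parameter counts add.
- Gamma (shape, rate): 2.
- 3-variate normal: 3 (mean) + 3*4/2 = 6 (symmetric covariance) = 9.
- exponential (lambda): 1.
- categorical on 4 outcomes (probabilities sum to 1): 4-1 = 3.
Total = 2 + 9 + 1 + 3 = 15.
1 parameter(s) fixed at known values: 15 - 1 = 14.
Dimension = 14

14


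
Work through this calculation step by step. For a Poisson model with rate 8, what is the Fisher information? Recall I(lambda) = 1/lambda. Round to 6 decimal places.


Fisher information for Poisson: I(lambda) = 1/lambda.
lambda = 8.
I(lambda) = 1/8 = 0.125000

0.125000


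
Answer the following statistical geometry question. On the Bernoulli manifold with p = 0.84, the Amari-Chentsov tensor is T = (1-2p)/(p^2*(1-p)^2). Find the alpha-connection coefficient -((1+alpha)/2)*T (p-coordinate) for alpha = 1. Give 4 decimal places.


Skewness (Amari-Chentsov) tensor: T = (1-2p)/(p^2*(1-p)^2).
p = 0.84, 1-2p = -0.68, p^2 = 0.7056, (1-p)^2 = 0.0256.
T = -0.68/(0.7056 * 0.0256) = -37.645266.
In the p-coordinate, Gamma^(alpha) = Gamma^(0) - (alpha/2)*T with Gamma^(0) = (1/2)*g'(p) = -T/2,
so Gamma^(alpha) = -((1+alpha)/2)*T.
alpha = 1, -(1+alpha)/2 = -1.0.
Gamma = -1.0 * -37.645266 = 37.6453

37.6453


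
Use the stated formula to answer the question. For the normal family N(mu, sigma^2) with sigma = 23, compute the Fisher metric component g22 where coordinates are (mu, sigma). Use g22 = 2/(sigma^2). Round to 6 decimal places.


For the 2-parameter normal family, the Fisher metric has:
  g11 = 1/sigma^2, g22 = 2/sigma^2.
sigma = 23, sigma^2 = 529.
g22 = 0.003781

0.003781


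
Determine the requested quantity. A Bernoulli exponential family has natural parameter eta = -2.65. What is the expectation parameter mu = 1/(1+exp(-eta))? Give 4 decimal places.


Dual coordinate (expectation parameter) for Bernoulli:
mu = 1/(1+exp(-eta)).
eta = -2.65.
exp(-eta) = exp(2.65) = 14.154039.
mu = 1/(1+14.154039) = 0.0660

0.0660


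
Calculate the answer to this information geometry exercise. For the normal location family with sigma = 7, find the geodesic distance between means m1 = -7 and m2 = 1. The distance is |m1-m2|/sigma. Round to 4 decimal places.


On the fixed-variance normal subfamily, geodesic distance = |m1-m2|/sigma.
|-7 - 1| = 8.
sigma = 7.
d = 8/7 = 1.1429

1.1429


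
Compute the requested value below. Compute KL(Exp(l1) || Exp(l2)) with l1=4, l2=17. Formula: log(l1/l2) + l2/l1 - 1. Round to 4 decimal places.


KL divergence for exponential family:
KL = log(l1/l2) + l2/l1 - 1.
log(4/17) = -1.446919.
17/4 = 4.25.
KL = -1.446919 + 4.25 - 1 = 1.8031

1.8031


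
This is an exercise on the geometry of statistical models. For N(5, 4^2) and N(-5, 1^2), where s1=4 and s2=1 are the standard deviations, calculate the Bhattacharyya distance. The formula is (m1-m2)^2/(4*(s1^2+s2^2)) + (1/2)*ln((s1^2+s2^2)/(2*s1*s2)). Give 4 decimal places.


Bhattacharyya distance between two Gaussians:
DB = (m1-m2)^2/(4*(s1^2+s2^2)) + (1/2)*ln((s1^2+s2^2)/(2*s1*s2)).
(m1-m2)^2 = (10)^2 = 100.
s1^2+s2^2 = 16 + 1 = 17.
term1 = 100/68 = 1.470588.
term2 = 0.5*ln(17/8.0) = 0.376886.
DB = 1.470588 + 0.376886 = 1.8475

1.8475


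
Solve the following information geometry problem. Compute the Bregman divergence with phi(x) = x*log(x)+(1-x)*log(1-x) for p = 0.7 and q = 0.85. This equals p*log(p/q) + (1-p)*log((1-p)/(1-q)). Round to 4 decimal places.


Bregman divergence with negative entropy generator:
D = p*log(p/q) + (1-p)*log((1-p)/(1-q)).
p = 0.7, q = 0.85.
p*log(p/q) = 0.7*log(0.7/0.85) = -0.135909.
(1-p)*log((1-p)/(1-q)) = 0.3*log(0.3/0.15) = 0.207944.
D = -0.135909 + 0.207944 = 0.0720

0.0720


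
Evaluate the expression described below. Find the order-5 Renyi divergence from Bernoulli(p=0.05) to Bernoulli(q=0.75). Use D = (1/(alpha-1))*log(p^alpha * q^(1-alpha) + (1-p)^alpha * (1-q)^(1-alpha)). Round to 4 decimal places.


Renyi divergence of order alpha between Bernoulli distributions:
D = (1/(alpha-1))*log(p^alpha * q^(1-alpha) + (1-p)^alpha * (1-q)^(1-alpha)).
alpha = 5, p = 0.05, q = 0.75.
p^alpha * q^(1-alpha) = 0.05^5 * 0.75^-4 = 1e-06.
(1-p)^alpha * (1-q)^(1-alpha) = 0.95^5 * 0.25^-4 = 198.08792.
sum = 1e-06 + 198.08792 = 198.087921.
D = (1/4)*log(198.087921) = 1.3222

1.3222


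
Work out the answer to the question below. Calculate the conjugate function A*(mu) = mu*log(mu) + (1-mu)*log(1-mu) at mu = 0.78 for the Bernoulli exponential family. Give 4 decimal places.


Legendre transform for Bernoulli:
A*(mu) = mu*log(mu) + (1-mu)*log(1-mu).
mu = 0.78, 1-mu = 0.22.
mu*log(mu) = 0.78*log(0.78) = -0.1938.
(1-mu)*log(1-mu) = 0.22*log(0.22) = -0.333108.
A* = -0.1938 + -0.333108 = -0.5269

-0.5269


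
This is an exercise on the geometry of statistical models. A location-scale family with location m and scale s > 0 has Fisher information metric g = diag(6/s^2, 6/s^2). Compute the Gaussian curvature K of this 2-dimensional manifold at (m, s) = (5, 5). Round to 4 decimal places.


The metric has the form g = (A dm^2 + B ds^2)/s^2 with A = 6, B = 6.
Substitute u = sqrt(A/B)*m: g = B*(du^2 + ds^2)/s^2, i.e. B times the
Poincare upper half-plane metric, which has constant Gaussian curvature -1.
Scaling a 2D metric by a constant c divides the Gaussian curvature by c,
so K = -1/B = -1/(6) = -0.1667 everywhere (the point (m, s) = (5, 5) is irrelevant:
the curvature is constant).
The requested Gaussian curvature is K = -0.1667.

-0.1667


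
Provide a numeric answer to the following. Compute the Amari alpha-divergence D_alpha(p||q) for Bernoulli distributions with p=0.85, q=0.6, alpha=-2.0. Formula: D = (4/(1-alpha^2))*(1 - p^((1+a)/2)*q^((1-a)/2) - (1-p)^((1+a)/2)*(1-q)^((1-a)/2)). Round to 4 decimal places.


Amari alpha-divergence:
D = (4/(1-alpha^2))*(1 - p^((1+a)/2)*q^((1-a)/2) - (1-p)^((1+a)/2)*(1-q)^((1-a)/2)).
alpha = -2.0, p = 0.85, q = 0.6.
e1 = (1+alpha)/2 = -0.5, e2 = (1-alpha)/2 = 1.5.
t1 = p^e1 * q^e2 = 0.85^-0.5 * 0.6^1.5 = 0.504101.
t2 = (1-p)^e1 * (1-q)^e2 = 0.15^-0.5 * 0.4^1.5 = 0.653197.
4/(1-alpha^2) = -1.333333.
D = -1.333333*(1 - 0.504101 - 0.653197) = 0.2097

0.2097


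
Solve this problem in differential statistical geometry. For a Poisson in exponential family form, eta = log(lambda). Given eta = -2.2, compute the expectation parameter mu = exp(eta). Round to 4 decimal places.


Expectation parameter for Poisson exponential family:
mu = exp(eta).
eta = -2.2.
mu = exp(-2.2) = 0.1108

0.1108


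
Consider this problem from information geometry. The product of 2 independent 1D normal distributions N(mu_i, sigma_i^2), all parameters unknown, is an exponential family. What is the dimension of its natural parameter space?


Exponential family dimension calculation:
Each univariate normal has two natural parameters (mu/sigma^2 and -1/(2 sigma^2)).
With 2 independent components, dim = 2 * 2 = 4.

4


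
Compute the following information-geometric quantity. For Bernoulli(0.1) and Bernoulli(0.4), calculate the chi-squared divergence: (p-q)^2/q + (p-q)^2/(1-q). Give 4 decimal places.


Chi-squared divergence between Bernoulli distributions:
chi^2 = (p-q)^2/q + (p-q)^2/(1-q).
p = 0.1, q = 0.4, p-q = -0.3.
(p-q)^2 = 0.09.
term1 = 0.09/0.4 = 0.225.
term2 = 0.09/0.6 = 0.15.
chi^2 = 0.225 + 0.15 = 0.3750

0.3750


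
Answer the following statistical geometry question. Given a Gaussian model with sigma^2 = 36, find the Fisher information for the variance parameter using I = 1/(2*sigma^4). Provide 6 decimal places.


Fisher information for variance: I(sigma^2) = 1/(2*sigma^4).
sigma^2 = 36, so sigma^4 = 1296.
I = 1/(2*1296) = 1/2592 = 0.000386

0.000386


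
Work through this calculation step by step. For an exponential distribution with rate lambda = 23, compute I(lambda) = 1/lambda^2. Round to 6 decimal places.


Fisher information for exponential: I(lambda) = 1/lambda^2.
lambda = 23, lambda^2 = 529.
I = 1/529 = 0.001890

0.001890


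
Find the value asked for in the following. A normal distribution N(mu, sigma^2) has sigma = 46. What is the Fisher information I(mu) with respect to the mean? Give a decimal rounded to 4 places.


The Fisher information for the mean of a normal distribution is I(mu) = 1/sigma^2.
sigma = 46, so sigma^2 = 2116.
I(mu) = 1/2116 = 0.0005

0.0005


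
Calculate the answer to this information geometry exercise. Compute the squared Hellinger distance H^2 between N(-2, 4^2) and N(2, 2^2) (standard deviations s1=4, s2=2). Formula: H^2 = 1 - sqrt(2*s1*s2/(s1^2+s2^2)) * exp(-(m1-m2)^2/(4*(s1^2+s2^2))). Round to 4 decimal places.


Squared Hellinger distance for Gaussians:
H^2 = 1 - sqrt(2*s1*s2/(s1^2+s2^2)) * exp(-(m1-m2)^2/(4*(s1^2+s2^2))).
s1^2 = 16, s2^2 = 4, s1^2+s2^2 = 20.
sqrt(2*4*2/(20)) = 0.894427.
(m1-m2)^2 = (-4)^2 = 16.
exp(-16/(4*20)) = exp(-0.2) = 0.818731.
H^2 = 1 - 0.894427*0.818731 = 0.2677

0.2677


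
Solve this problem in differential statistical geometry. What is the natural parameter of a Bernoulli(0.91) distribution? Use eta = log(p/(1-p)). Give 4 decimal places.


Natural parameter for Bernoulli: eta = log(p/(1-p)).
p = 0.91, 1-p = 0.09.
p/(1-p) = 10.111111.
eta = log(10.111111) = 2.3136

2.3136


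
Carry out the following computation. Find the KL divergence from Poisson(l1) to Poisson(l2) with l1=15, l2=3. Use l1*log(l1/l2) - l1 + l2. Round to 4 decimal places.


KL divergence for Poisson:
KL = l1*log(l1/l2) - l1 + l2.
l1 = 15, l2 = 3.
log(15/3) = 1.609438.
l1*log(l1/l2) = 15 * 1.609438 = 24.141569.
KL = 24.141569 - 15 + 3 = 12.1416

12.1416


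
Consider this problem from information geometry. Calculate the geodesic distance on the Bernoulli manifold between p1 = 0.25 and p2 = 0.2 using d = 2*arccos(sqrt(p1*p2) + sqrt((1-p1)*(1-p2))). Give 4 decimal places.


Geodesic distance on Bernoulli manifold:
d(p1,p2) = 2*arccos(sqrt(p1*p2) + sqrt((1-p1)*(1-p2))).
sqrt(p1*p2) = sqrt(0.25*0.2) = 0.223607.
sqrt((1-p1)*(1-p2)) = sqrt(0.75*0.8) = 0.774597.
arg = 0.223607 + 0.774597 = 0.998203.
d = 2*arccos(0.998203) = 0.1199

0.1199


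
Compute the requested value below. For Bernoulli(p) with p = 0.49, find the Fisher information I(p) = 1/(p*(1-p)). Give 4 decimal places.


For Bernoulli(p), Fisher information is I(p) = 1/(p*(1-p)).
p = 0.49, 1-p = 0.51.
p*(1-p) = 0.2499.
I(p) = 1/0.2499 = 4.0016

4.0016


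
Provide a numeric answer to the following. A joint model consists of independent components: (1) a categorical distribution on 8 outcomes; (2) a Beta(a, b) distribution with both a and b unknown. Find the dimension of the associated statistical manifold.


The dimension of a statistical manifold equals the number of free
(independent) real parameters of the model. For a product of independent
blocks the parameter counts add.
- categorical on 8 outcomes (probabilities sum to 1): 8-1 = 7.
- Beta (a, b): 2.
Total = 7 + 2 = 9.
Dimension = 9

9


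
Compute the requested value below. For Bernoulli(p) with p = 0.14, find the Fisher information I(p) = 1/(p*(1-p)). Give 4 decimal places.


For Bernoulli(p), Fisher information is I(p) = 1/(p*(1-p)).
p = 0.14, 1-p = 0.86.
p*(1-p) = 0.1204.
I(p) = 1/0.1204 = 8.3056

8.3056


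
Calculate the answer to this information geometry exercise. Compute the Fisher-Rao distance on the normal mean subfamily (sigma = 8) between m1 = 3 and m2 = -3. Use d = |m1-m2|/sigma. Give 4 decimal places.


On the fixed-variance normal subfamily, geodesic distance = |m1-m2|/sigma.
|3 - -3| = 6.
sigma = 8.
d = 6/8 = 0.7500

0.7500


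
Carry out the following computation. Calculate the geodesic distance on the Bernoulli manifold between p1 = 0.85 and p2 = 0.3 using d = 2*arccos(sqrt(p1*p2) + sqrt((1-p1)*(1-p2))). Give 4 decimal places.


Geodesic distance on Bernoulli manifold:
d(p1,p2) = 2*arccos(sqrt(p1*p2) + sqrt((1-p1)*(1-p2))).
sqrt(p1*p2) = sqrt(0.85*0.3) = 0.504975.
sqrt((1-p1)*(1-p2)) = sqrt(0.15*0.7) = 0.324037.
arg = 0.504975 + 0.324037 = 0.829012.
d = 2*arccos(0.829012) = 1.1869

1.1869


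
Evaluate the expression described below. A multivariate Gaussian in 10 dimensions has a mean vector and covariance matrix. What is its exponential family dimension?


Exponential family dimension calculation:
For 10-dim MVN: mean has 10 params, covariance has 10*11/2 = 55 unique entries.
Total dim = 10 + 55 = 65.

65


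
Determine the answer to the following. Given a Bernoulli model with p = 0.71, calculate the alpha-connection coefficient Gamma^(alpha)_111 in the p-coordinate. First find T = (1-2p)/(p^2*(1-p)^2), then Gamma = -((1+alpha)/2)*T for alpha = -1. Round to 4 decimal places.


Skewness (Amari-Chentsov) tensor: T = (1-2p)/(p^2*(1-p)^2).
p = 0.71, 1-2p = -0.42, p^2 = 0.5041, (1-p)^2 = 0.0841.
T = -0.42/(0.5041 * 0.0841) = -9.906873.
In the p-coordinate, Gamma^(alpha) = Gamma^(0) - (alpha/2)*T with Gamma^(0) = (1/2)*g'(p) = -T/2,
so Gamma^(alpha) = -((1+alpha)/2)*T.
alpha = -1, -(1+alpha)/2 = 0.0.
Gamma = 0.0 * -9.906873 = 0.0000

0.0000


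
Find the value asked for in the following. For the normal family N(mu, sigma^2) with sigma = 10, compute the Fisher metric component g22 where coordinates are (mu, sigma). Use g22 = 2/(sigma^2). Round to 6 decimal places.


For the 2-parameter normal family, the Fisher metric has:
  g11 = 1/sigma^2, g22 = 2/sigma^2.
sigma = 10, sigma^2 = 100.
g22 = 0.020000

0.020000


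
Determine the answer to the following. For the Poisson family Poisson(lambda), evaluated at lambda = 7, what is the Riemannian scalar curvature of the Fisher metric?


This family has a single free parameter, so its statistical manifold
is 1-dimensional. The Riemann curvature tensor of any 1-dimensional
Riemannian manifold vanishes identically, so R = 0.

0


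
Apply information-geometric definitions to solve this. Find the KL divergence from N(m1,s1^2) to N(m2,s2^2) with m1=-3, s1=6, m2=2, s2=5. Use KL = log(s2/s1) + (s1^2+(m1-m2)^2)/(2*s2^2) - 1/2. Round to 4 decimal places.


KL divergence between normal distributions:
KL = log(s2/s1) + (s1^2 + (m1-m2)^2)/(2*s2^2) - 1/2.
log(5/6) = -0.182322.
(6^2 + (-3-2)^2)/(2*5^2) = (36 + 25)/50 = 1.22.
KL = -0.182322 + 1.22 - 0.5 = 0.5377

0.5377


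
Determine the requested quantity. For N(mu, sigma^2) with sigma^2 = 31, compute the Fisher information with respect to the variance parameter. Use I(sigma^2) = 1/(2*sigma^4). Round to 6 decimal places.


Fisher information for variance: I(sigma^2) = 1/(2*sigma^4).
sigma^2 = 31, so sigma^4 = 961.
I = 1/(2*961) = 1/1922 = 0.000520

0.000520


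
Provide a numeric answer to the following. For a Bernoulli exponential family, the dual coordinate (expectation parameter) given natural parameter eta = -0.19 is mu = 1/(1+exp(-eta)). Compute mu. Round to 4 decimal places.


Dual coordinate (expectation parameter) for Bernoulli:
mu = 1/(1+exp(-eta)).
eta = -0.19.
exp(-eta) = exp(0.19) = 1.20925.
mu = 1/(1+1.20925) = 0.4526

0.4526


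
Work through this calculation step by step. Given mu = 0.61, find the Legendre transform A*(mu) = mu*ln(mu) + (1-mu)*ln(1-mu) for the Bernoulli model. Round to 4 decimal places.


Legendre transform for Bernoulli:
A*(mu) = mu*log(mu) + (1-mu)*log(1-mu).
mu = 0.61, 1-mu = 0.39.
mu*log(mu) = 0.61*log(0.61) = -0.301521.
(1-mu)*log(1-mu) = 0.39*log(0.39) = -0.367227.
A* = -0.301521 + -0.367227 = -0.6687

-0.6687


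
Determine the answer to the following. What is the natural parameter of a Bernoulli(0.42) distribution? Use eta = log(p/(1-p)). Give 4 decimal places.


Natural parameter for Bernoulli: eta = log(p/(1-p)).
p = 0.42, 1-p = 0.58.
p/(1-p) = 0.724138.
eta = log(0.724138) = -0.3228

-0.3228


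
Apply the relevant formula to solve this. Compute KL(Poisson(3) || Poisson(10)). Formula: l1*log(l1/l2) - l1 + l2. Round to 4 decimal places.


KL divergence for Poisson:
KL = l1*log(l1/l2) - l1 + l2.
l1 = 3, l2 = 10.
log(3/10) = -1.203973.
l1*log(l1/l2) = 3 * -1.203973 = -3.611918.
KL = -3.611918 - 3 + 10 = 3.3881

3.3881


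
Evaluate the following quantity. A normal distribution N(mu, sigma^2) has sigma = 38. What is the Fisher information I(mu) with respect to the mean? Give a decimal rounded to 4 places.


The Fisher information for the mean of a normal distribution is I(mu) = 1/sigma^2.
sigma = 38, so sigma^2 = 1444.
I(mu) = 1/1444 = 0.0007

0.0007


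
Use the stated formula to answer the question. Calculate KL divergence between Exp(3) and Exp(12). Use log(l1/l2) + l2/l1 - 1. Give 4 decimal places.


KL divergence for exponential family:
KL = log(l1/l2) + l2/l1 - 1.
log(3/12) = -1.386294.
12/3 = 4.0.
KL = -1.386294 + 4.0 - 1 = 1.6137

1.6137


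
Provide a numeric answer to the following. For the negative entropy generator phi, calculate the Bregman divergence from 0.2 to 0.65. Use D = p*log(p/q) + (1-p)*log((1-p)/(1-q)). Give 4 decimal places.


Bregman divergence with negative entropy generator:
D = p*log(p/q) + (1-p)*log((1-p)/(1-q)).
p = 0.2, q = 0.65.
p*log(p/q) = 0.2*log(0.2/0.65) = -0.235731.
(1-p)*log((1-p)/(1-q)) = 0.8*log(0.8/0.35) = 0.661343.
D = -0.235731 + 0.661343 = 0.4256

0.4256


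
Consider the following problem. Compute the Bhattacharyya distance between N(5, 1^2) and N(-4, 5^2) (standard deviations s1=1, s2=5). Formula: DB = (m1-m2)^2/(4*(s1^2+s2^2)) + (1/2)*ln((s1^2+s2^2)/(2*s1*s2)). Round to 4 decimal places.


Bhattacharyya distance between two Gaussians:
DB = (m1-m2)^2/(4*(s1^2+s2^2)) + (1/2)*ln((s1^2+s2^2)/(2*s1*s2)).
(m1-m2)^2 = (9)^2 = 81.
s1^2+s2^2 = 1 + 25 = 26.
term1 = 81/104 = 0.778846.
term2 = 0.5*ln(26/10.0) = 0.477756.
DB = 0.778846 + 0.477756 = 1.2566

1.2566


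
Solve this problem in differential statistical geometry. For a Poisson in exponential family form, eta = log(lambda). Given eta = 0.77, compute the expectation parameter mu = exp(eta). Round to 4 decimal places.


Expectation parameter for Poisson exponential family:
mu = exp(eta).
eta = 0.77.
mu = exp(0.77) = 2.1598

2.1598


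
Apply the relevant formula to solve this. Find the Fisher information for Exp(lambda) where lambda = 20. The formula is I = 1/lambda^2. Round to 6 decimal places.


Fisher information for exponential: I(lambda) = 1/lambda^2.
lambda = 20, lambda^2 = 400.
I = 1/400 = 0.002500

0.002500


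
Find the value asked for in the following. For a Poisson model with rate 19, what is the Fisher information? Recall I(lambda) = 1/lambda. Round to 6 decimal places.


Fisher information for Poisson: I(lambda) = 1/lambda.
lambda = 19.
I(lambda) = 1/19 = 0.052632

0.052632


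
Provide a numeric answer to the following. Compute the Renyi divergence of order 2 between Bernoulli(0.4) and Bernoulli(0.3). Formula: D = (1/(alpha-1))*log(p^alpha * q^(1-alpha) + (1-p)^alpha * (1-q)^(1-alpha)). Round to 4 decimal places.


Renyi divergence of order alpha between Bernoulli distributions:
D = (1/(alpha-1))*log(p^alpha * q^(1-alpha) + (1-p)^alpha * (1-q)^(1-alpha)).
alpha = 2, p = 0.4, q = 0.3.
p^alpha * q^(1-alpha) = 0.4^2 * 0.3^-1 = 0.533333.
(1-p)^alpha * (1-q)^(1-alpha) = 0.6^2 * 0.7^-1 = 0.514286.
sum = 0.533333 + 0.514286 = 1.047619.
D = (1/1)*log(1.047619) = 0.0465

0.0465


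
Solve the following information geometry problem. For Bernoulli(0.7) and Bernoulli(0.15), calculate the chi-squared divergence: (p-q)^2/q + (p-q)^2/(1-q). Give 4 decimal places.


Chi-squared divergence between Bernoulli distributions:
chi^2 = (p-q)^2/q + (p-q)^2/(1-q).
p = 0.7, q = 0.15, p-q = 0.55.
(p-q)^2 = 0.3025.
term1 = 0.3025/0.15 = 2.016667.
term2 = 0.3025/0.85 = 0.355882.
chi^2 = 2.016667 + 0.355882 = 2.3725

2.3725


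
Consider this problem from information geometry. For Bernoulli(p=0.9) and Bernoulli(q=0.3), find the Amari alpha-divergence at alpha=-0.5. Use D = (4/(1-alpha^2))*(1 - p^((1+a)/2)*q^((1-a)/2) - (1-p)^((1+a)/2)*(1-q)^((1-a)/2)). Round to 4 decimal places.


Amari alpha-divergence:
D = (4/(1-alpha^2))*(1 - p^((1+a)/2)*q^((1-a)/2) - (1-p)^((1+a)/2)*(1-q)^((1-a)/2)).
alpha = -0.5, p = 0.9, q = 0.3.
e1 = (1+alpha)/2 = 0.25, e2 = (1-alpha)/2 = 0.75.
t1 = p^e1 * q^e2 = 0.9^0.25 * 0.3^0.75 = 0.394822.
t2 = (1-p)^e1 * (1-q)^e2 = 0.1^0.25 * 0.7^0.75 = 0.430352.
4/(1-alpha^2) = 5.333333.
D = 5.333333*(1 - 0.394822 - 0.430352) = 0.9324

0.9324


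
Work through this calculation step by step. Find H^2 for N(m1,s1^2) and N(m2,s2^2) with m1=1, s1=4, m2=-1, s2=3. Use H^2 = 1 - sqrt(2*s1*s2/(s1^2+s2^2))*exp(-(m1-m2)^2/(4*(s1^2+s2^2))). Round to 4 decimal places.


Squared Hellinger distance for Gaussians:
H^2 = 1 - sqrt(2*s1*s2/(s1^2+s2^2)) * exp(-(m1-m2)^2/(4*(s1^2+s2^2))).
s1^2 = 16, s2^2 = 9, s1^2+s2^2 = 25.
sqrt(2*4*3/(25)) = 0.979796.
(m1-m2)^2 = (2)^2 = 4.
exp(-4/(4*25)) = exp(-0.04) = 0.960789.
H^2 = 1 - 0.979796*0.960789 = 0.0586

0.0586


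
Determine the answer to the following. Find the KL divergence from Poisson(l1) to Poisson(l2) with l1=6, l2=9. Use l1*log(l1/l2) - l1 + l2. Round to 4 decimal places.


KL divergence for Poisson:
KL = l1*log(l1/l2) - l1 + l2.
l1 = 6, l2 = 9.
log(6/9) = -0.405465.
l1*log(l1/l2) = 6 * -0.405465 = -2.432791.
KL = -2.432791 - 6 + 9 = 0.5672

0.5672


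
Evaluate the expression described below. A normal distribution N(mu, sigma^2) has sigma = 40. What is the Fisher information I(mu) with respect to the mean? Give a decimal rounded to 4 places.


The Fisher information for the mean of a normal distribution is I(mu) = 1/sigma^2.
sigma = 40, so sigma^2 = 1600.
I(mu) = 1/1600 = 0.0006

0.0006


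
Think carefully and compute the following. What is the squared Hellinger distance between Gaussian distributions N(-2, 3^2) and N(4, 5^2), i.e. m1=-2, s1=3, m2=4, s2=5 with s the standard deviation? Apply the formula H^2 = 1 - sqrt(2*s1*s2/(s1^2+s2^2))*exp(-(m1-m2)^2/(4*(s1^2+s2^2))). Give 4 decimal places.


Squared Hellinger distance for Gaussians:
H^2 = 1 - sqrt(2*s1*s2/(s1^2+s2^2)) * exp(-(m1-m2)^2/(4*(s1^2+s2^2))).
s1^2 = 9, s2^2 = 25, s1^2+s2^2 = 34.
sqrt(2*3*5/(34)) = 0.939336.
(m1-m2)^2 = (-6)^2 = 36.
exp(-36/(4*34)) = exp(-0.264706) = 0.767432.
H^2 = 1 - 0.939336*0.767432 = 0.2791

0.2791


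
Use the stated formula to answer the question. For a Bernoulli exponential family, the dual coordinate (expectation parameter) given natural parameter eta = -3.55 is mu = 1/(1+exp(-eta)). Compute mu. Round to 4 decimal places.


Dual coordinate (expectation parameter) for Bernoulli:
mu = 1/(1+exp(-eta)).
eta = -3.55.
exp(-eta) = exp(3.55) = 34.813317.
mu = 1/(1+34.813317) = 0.0279

0.0279


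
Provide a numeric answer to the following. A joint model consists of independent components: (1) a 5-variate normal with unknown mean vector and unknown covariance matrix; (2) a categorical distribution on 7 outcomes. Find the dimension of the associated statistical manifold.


The dimension of a statistical manifold equals the number of free
(independent) real parameters of the model. For a product of independent
blocks the parameter counts add.
- 5-variate normal: 5 (mean) + 5*6/2 = 15 (symmetric covariance) = 20.
- categorical on 7 outcomes (probabilities sum to 1): 7-1 = 6.
Total = 20 + 6 = 26.
Dimension = 26

26


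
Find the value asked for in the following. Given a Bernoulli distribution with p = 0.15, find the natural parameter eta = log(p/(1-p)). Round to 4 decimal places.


Natural parameter for Bernoulli: eta = log(p/(1-p)).
p = 0.15, 1-p = 0.85.
p/(1-p) = 0.176471.
eta = log(0.176471) = -1.7346

-1.7346


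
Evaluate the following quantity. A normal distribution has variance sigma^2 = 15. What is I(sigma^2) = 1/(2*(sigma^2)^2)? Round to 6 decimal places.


Fisher information for variance: I(sigma^2) = 1/(2*sigma^4).
sigma^2 = 15, so sigma^4 = 225.
I = 1/(2*225) = 1/450 = 0.002222

0.002222


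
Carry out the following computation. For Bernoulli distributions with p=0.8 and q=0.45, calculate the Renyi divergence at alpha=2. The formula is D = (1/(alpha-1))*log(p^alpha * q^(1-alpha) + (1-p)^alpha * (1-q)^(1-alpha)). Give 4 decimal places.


Renyi divergence of order alpha between Bernoulli distributions:
D = (1/(alpha-1))*log(p^alpha * q^(1-alpha) + (1-p)^alpha * (1-q)^(1-alpha)).
alpha = 2, p = 0.8, q = 0.45.
p^alpha * q^(1-alpha) = 0.8^2 * 0.45^-1 = 1.422222.
(1-p)^alpha * (1-q)^(1-alpha) = 0.2^2 * 0.55^-1 = 0.072727.
sum = 1.422222 + 0.072727 = 1.494949.
D = (1/1)*log(1.494949) = 0.4021

0.4021


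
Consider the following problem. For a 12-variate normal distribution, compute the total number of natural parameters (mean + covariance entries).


Exponential family dimension calculation:
For 12-dim MVN: mean has 12 params, covariance has 12*13/2 = 78 unique entries.
Total dim = 12 + 78 = 90.

90
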